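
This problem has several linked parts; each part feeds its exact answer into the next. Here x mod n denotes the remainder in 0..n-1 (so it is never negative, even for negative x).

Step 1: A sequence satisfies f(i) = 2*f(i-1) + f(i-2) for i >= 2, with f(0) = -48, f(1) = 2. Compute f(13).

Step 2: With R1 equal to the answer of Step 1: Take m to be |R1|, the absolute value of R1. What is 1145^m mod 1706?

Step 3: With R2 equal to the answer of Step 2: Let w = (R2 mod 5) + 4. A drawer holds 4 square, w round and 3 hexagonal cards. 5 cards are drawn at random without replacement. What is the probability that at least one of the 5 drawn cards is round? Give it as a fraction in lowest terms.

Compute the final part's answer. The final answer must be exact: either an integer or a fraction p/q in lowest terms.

Step 1: f(2) = 2*(2) + 1*(-48) = -44; iterating: f(2)=-44, f(3)=-86, f(4)=-216, f(5)=-518, f(6)=-1252, f(7)=-3022, f(8)=-7296, f(9)=-17614, f(10)=-42524, f(11)=-102662, f(12)=-247848, f(13)=-598358; answer -598358
Step 2: R1 = -598358; m = 598358; squarings mod 1706: 1145^1=1145, 1145^2=817, 1145^4=443, 1145^8=59, 1145^16=69, 1145^32=1349, 1145^64=1205, 1145^128=219, 1145^256=193, 1145^512=1423, 1145^1024=1613, 1145^2048=119, 1145^4096=513, 1145^8192=445, 1145^16384=129, 1145^32768=1287, 1145^65536=1549, 1145^131072=765, 1145^262144=67, 1145^524288=1077; 1145^598358 = 1145^2 * 1145^4 * 1145^16 * 1145^64 * 1145^256 * 1145^8192 * 1145^65536 * 1145^524288 = 587 (mod 1706); answer 587
Step 3: R2 = 587; w = 6; total draws C(13,5) = 1287; complement C(7,5) = 21; favorable 1287 - 21 = 1266; P = 422/429; answer 422/429

422/429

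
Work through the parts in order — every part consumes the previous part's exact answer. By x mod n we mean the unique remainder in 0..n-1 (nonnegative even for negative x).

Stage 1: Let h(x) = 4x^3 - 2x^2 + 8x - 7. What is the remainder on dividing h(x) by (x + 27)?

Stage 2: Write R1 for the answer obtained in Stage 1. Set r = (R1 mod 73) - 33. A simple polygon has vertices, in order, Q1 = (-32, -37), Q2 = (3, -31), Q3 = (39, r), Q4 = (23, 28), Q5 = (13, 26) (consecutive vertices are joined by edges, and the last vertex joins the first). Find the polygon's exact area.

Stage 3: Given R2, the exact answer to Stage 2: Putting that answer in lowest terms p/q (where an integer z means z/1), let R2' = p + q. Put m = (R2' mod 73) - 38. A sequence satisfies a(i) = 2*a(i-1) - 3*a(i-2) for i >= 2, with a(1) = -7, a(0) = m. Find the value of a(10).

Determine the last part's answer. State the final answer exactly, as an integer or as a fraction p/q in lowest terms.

Stage 1: remainder = value at the root: 4*(-27)^3 - 2*(-27)^2 + 8*(-27)^1 - 7 = (-78732) + (-1458) + (-216) + (-7) = -80413; answer -80413
Stage 2: R1 = -80413; r = 0; cross terms: (-32*-31 - 3*-37)=1103, (3*0 - 39*-31)=1209, (39*28 - 23*0)=1092, (23*26 - 13*28)=234, (13*-37 - -32*26)=351; twice the area = |3989| = 3989; area = 3989/2; answer 3989/2
Stage 3: R2 = 3989/2; threaded value p + q = 3991; m = 11; a(2) = 2*(-7) - 3*(11) = -47; iterating: a(2)=-47, a(3)=-73, a(4)=-5, a(5)=209, a(6)=433, a(7)=239, a(8)=-821, a(9)=-2359, a(10)=-2255; answer -2255

-2255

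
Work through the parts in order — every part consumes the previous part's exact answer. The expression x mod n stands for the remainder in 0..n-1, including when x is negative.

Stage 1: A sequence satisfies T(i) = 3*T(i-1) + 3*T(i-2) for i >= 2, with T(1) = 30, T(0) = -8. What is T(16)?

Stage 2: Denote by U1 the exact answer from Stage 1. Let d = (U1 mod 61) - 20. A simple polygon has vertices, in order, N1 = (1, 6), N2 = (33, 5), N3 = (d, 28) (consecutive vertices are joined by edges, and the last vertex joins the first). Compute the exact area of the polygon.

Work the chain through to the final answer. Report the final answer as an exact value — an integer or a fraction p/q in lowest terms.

713/2

Stage 1: T(2) = 3*(30) + 3*(-8) = 66; iterating: T(2)=66, T(3)=288, T(4)=1062, T(5)=4050, T(6)=15336, T(7)=58158, T(8)=220482, T(9)=835920, T(10)=3169206, T(11)=12015378, T(12)=45553752, T(13)=172707390, T(14)=654783426, T(15)=2482472448, T(16)=9411767622; answer 9411767622
Stage 2: U1 = 9411767622; d = 10; cross terms: (1*5 - 33*6)=-193, (33*28 - 10*5)=874, (10*6 - 1*28)=32; twice the area = |713| = 713; area = 713/2; answer 713/2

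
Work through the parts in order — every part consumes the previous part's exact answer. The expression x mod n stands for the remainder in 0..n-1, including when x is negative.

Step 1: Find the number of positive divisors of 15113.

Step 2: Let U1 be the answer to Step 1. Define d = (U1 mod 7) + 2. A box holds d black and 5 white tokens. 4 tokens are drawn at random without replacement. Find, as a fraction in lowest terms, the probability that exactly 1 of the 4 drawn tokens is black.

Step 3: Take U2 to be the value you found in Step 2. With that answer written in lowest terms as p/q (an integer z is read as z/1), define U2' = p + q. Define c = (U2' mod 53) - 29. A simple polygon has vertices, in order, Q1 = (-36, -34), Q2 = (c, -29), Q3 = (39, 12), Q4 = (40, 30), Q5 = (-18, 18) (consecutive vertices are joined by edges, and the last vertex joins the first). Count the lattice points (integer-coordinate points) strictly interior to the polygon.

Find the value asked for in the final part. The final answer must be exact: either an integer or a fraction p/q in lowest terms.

Step 1: 15113 = 7 * 17 * 127; number of divisors = (1+1) * (1+1) * (1+1) = 8; answer 8
Step 2: U1 = 8; d = 3; total draws C(8,4) = 70; favorable C(3,1)*C(5,3) = 30; P = 3/7; answer 3/7
Step 3: U2 = 3/7; threaded value p + q = 10; c = -19; cross terms: (-36*-29 - -19*-34)=398, (-19*12 - 39*-29)=903, (39*30 - 40*12)=690, (40*18 - -18*30)=1260, (-18*-34 - -36*18)=1260; twice the area = |4511| = 4511; area = 4511/2; boundary points = 1 + 1 + 1 + 2 + 2 = 7; strictly interior points = area - boundary/2 + 1 = 2253; answer 2253

2253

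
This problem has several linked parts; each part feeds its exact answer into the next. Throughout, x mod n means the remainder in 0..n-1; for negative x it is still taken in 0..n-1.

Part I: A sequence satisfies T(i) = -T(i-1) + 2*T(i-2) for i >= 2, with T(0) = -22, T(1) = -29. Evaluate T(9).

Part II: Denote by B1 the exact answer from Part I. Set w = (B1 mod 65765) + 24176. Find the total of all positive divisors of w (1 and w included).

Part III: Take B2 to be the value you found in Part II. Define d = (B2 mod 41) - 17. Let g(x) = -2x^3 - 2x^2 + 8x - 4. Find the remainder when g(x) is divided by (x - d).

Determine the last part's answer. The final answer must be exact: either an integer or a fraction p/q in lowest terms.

-460

Part I: T(2) = -1*(-29) + 2*(-22) = -15; iterating: T(2)=-15, T(3)=-43, T(4)=13, T(5)=-99, T(6)=125, T(7)=-323, T(8)=573, T(9)=-1219; answer -1219
Part II: B1 = -1219; w = 88722; 88722 = 2 * 3^3 * 31 * 53; sigma = (1 + 2) * (1 + 3 + 9 + 27) * (1 + 31) * (1 + 53) = 3 * 40 * 32 * 54 = 207360; answer 207360
Part III: B2 = 207360; d = 6; remainder = value at the root: -2*(6)^3 - 2*(6)^2 + 8*(6)^1 - 4 = (-432) + (-72) + (48) + (-4) = -460; answer -460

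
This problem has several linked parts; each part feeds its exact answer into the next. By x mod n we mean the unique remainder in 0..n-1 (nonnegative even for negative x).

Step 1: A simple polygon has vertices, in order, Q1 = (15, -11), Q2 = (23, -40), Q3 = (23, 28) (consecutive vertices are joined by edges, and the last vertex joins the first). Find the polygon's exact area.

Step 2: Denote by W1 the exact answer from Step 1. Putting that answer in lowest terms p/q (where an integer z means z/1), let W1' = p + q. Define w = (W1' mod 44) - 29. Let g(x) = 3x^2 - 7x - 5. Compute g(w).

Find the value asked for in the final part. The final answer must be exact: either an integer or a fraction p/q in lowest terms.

Step 1: cross terms: (15*-40 - 23*-11)=-347, (23*28 - 23*-40)=1564, (23*-11 - 15*28)=-673; twice the area = |544| = 544; area = 272; answer 272
Step 2: W1 = 272; threaded value p + q = 273; w = -20; 3*(-20)^2 - 7*(-20)^1 - 5 = (1200) + (140) + (-5) = 1335; answer 1335

1335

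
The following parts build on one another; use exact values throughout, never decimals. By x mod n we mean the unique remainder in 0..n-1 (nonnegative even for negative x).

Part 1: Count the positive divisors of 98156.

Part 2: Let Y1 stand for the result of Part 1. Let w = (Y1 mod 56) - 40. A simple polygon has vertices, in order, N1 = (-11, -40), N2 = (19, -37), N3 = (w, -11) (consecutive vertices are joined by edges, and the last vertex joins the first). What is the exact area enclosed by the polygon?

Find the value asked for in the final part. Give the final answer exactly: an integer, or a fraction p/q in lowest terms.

921/2

Part 1: 98156 = 2^2 * 53 * 463; number of divisors = (2+1) * (1+1) * (1+1) = 12; answer 12
Part 2: Y1 = 12; w = -28; cross terms: (-11*-37 - 19*-40)=1167, (19*-11 - -28*-37)=-1245, (-28*-40 - -11*-11)=999; twice the area = |921| = 921; area = 921/2; answer 921/2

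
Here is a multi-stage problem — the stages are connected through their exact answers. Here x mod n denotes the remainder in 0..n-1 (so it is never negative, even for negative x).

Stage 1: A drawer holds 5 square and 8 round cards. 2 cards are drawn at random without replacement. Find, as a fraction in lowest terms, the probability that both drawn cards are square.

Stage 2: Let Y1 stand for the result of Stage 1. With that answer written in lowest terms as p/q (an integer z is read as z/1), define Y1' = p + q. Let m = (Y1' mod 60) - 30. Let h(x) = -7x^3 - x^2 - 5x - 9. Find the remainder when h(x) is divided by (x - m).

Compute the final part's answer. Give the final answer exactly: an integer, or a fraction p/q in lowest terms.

Stage 1: total draws C(13,2) = 78; favorable C(5,2) = 10; P = 5/39; answer 5/39
Stage 2: Y1 = 5/39; threaded value p + q = 44; m = 14; remainder = value at the root: -7*(14)^3 - 1*(14)^2 - 5*(14)^1 - 9 = (-19208) + (-196) + (-70) + (-9) = -19483; answer -19483

-19483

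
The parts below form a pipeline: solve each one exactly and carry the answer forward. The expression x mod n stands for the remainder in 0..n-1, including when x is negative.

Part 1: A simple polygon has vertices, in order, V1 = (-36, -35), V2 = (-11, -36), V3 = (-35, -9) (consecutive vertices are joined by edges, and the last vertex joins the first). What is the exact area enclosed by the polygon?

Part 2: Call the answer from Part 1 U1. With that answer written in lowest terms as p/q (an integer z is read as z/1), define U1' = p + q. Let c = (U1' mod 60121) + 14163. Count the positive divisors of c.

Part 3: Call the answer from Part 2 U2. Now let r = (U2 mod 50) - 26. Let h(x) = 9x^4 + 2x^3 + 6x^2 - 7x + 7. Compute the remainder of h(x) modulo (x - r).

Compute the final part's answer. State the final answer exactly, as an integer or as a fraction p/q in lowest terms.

341537

Part 1: cross terms: (-36*-36 - -11*-35)=911, (-11*-9 - -35*-36)=-1161, (-35*-35 - -36*-9)=901; twice the area = |651| = 651; area = 651/2; answer 651/2
Part 2: U1 = 651/2; threaded value p + q = 653; c = 14816; 14816 = 2^5 * 463; number of divisors = (5+1) * (1+1) = 12; answer 12
Part 3: U2 = 12; r = -14; remainder = value at the root: 9*(-14)^4 + 2*(-14)^3 + 6*(-14)^2 - 7*(-14)^1 + 7 = (345744) + (-5488) + (1176) + (98) + (7) = 341537; answer 341537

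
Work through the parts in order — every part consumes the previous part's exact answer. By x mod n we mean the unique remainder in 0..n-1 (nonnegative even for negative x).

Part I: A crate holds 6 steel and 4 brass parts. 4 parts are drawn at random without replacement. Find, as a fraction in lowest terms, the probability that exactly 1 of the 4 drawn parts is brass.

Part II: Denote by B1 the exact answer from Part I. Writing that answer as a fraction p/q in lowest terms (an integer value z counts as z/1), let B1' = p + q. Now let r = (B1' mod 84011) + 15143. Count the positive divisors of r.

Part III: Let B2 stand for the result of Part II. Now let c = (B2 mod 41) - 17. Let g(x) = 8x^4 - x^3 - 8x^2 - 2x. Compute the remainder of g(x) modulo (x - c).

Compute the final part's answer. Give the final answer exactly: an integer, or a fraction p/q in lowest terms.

117513

Part I: total draws C(10,4) = 210; favorable C(4,1)*C(6,3) = 80; P = 8/21; answer 8/21
Part II: B1 = 8/21; threaded value p + q = 29; r = 15172; 15172 = 2^2 * 3793; number of divisors = (2+1) * (1+1) = 6; answer 6
Part III: B2 = 6; c = -11; remainder = value at the root: 8*(-11)^4 - 1*(-11)^3 - 8*(-11)^2 - 2*(-11)^1 = (117128) + (1331) + (-968) + (22) = 117513; answer 117513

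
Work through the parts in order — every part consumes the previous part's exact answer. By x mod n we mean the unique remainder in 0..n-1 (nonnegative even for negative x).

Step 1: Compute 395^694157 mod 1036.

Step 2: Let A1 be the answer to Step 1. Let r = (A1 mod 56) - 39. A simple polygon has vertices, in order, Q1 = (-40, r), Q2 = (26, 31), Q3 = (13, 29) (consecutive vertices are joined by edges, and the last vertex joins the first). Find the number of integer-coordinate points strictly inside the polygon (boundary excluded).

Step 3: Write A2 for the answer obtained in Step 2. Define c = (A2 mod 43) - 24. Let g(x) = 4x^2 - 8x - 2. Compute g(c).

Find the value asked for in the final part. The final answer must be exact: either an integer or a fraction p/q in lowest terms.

Step 1: squarings mod 1036: 395^1=395, 395^2=625, 395^4=53, 395^8=737, 395^16=305, 395^32=821, 395^64=641, 395^128=625, 395^256=53, 395^512=737, 395^1024=305, 395^2048=821, 395^4096=641, 395^8192=625, 395^16384=53, 395^32768=737, 395^65536=305, 395^131072=821, 395^262144=641, 395^524288=625; 395^694157 = 395^1 * 395^4 * 395^8 * 395^128 * 395^256 * 395^512 * 395^1024 * 395^4096 * 395^32768 * 395^131072 * 395^524288 = 215 (mod 1036); answer 215
Step 2: A1 = 215; r = 8; cross terms: (-40*31 - 26*8)=-1448, (26*29 - 13*31)=351, (13*8 - -40*29)=1264; twice the area = |167| = 167; area = 167/2; boundary points = 1 + 1 + 1 = 3; strictly interior points = area - boundary/2 + 1 = 83; answer 83
Step 3: A2 = 83; c = 16; 4*(16)^2 - 8*(16)^1 - 2 = (1024) + (-128) + (-2) = 894; answer 894

894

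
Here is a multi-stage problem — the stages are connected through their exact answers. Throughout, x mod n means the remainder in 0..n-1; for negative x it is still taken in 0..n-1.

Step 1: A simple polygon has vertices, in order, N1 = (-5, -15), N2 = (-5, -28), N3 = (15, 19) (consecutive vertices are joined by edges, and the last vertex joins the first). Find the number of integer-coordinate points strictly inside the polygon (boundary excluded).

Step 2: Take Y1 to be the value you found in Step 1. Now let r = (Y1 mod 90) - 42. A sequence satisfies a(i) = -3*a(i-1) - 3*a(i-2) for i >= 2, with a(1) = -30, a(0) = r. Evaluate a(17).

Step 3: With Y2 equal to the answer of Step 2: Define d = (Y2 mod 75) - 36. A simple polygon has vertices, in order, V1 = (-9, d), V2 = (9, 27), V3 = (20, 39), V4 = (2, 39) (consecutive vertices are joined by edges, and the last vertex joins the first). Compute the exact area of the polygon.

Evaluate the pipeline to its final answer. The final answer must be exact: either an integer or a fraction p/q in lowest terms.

Step 1: cross terms: (-5*-28 - -5*-15)=65, (-5*19 - 15*-28)=325, (15*-15 - -5*19)=-130; twice the area = |260| = 260; area = 130; boundary points = 13 + 1 + 2 = 16; strictly interior points = area - boundary/2 + 1 = 123; answer 123
Step 2: Y1 = 123; r = -9; a(2) = -3*(-30) - 3*(-9) = 117; iterating: a(2)=117, a(3)=-261, a(4)=432, a(5)=-513, a(6)=243, a(7)=810, a(8)=-3159, a(9)=7047, a(10)=-11664, a(11)=13851, a(12)=-6561, a(13)=-21870, a(14)=85293, a(15)=-190269, a(16)=314928, a(17)=-373977; answer -373977
Step 3: Y2 = -373977; d = 12; cross terms: (-9*27 - 9*12)=-351, (9*39 - 20*27)=-189, (20*39 - 2*39)=702, (2*12 - -9*39)=375; twice the area = |537| = 537; area = 537/2; answer 537/2

537/2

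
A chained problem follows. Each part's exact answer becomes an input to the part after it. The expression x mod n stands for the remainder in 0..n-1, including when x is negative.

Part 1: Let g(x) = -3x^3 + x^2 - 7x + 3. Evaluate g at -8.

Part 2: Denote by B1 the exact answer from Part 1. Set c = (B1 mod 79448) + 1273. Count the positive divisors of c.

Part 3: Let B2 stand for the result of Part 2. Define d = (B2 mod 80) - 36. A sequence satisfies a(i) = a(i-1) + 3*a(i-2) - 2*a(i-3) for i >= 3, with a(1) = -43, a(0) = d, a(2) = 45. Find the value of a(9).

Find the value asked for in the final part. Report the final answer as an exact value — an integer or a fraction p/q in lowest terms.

Part 1: -3*(-8)^3 + 1*(-8)^2 - 7*(-8)^1 + 3 = (1536) + (64) + (56) + (3) = 1659; answer 1659
Part 2: B1 = 1659; c = 2932; 2932 = 2^2 * 733; number of divisors = (2+1) * (1+1) = 6; answer 6
Part 3: B2 = 6; d = -30; a(3) = 1*(45) + 3*(-43) - 2*(-30) = -24; iterating: a(3)=-24, a(4)=197, a(5)=35, a(6)=674, a(7)=385, a(8)=2337, a(9)=2144; answer 2144

2144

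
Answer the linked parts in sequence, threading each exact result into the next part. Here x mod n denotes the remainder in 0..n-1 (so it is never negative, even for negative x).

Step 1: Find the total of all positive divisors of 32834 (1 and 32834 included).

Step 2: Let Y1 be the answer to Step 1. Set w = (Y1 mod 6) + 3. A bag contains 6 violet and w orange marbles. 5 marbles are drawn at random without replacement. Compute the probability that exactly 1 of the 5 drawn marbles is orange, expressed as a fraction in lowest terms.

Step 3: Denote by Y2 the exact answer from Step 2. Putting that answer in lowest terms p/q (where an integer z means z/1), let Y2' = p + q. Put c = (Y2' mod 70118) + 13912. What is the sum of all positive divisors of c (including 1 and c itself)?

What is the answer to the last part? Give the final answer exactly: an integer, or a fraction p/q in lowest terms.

Step 1: 32834 = 2 * 16417; sigma = (1 + 2) * (1 + 16417) = 3 * 16418 = 49254; answer 49254
Step 2: Y1 = 49254; w = 3; total draws C(9,5) = 126; favorable C(3,1)*C(6,4) = 45; P = 5/14; answer 5/14
Step 3: Y2 = 5/14; threaded value p + q = 19; c = 13931; 13931 is prime, so its only divisors are 1 and 13931; sigma = 1 + 13931 = 13932; answer 13932

13932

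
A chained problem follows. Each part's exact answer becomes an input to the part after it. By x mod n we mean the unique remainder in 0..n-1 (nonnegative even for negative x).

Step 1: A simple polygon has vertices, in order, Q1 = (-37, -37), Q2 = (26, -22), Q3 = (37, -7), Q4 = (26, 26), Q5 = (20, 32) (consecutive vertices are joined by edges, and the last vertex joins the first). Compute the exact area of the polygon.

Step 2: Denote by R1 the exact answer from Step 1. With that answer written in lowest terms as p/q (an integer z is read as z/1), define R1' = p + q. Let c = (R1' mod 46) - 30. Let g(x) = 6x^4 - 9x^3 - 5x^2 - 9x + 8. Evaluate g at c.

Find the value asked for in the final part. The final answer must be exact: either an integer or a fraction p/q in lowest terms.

Step 1: cross terms: (-37*-22 - 26*-37)=1776, (26*-7 - 37*-22)=632, (37*26 - 26*-7)=1144, (26*32 - 20*26)=312, (20*-37 - -37*32)=444; twice the area = |4308| = 4308; area = 2154; answer 2154
Step 2: R1 = 2154; threaded value p + q = 2155; c = 9; 6*(9)^4 - 9*(9)^3 - 5*(9)^2 - 9*(9)^1 + 8 = (39366) + (-6561) + (-405) + (-81) + (8) = 32327; answer 32327

32327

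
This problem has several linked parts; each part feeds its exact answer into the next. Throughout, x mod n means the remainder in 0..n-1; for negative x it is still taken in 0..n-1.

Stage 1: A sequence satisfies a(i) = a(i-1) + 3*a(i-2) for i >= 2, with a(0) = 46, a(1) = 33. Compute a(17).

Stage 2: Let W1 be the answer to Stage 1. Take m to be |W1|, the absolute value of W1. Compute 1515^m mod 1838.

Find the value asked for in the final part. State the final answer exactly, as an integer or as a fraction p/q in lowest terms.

Stage 1: a(2) = 1*(33) + 3*(46) = 171; iterating: a(2)=171, a(3)=270, a(4)=783, a(5)=1593, a(6)=3942, a(7)=8721, a(8)=20547, a(9)=46710, a(10)=108351, a(11)=248481, a(12)=573534, a(13)=1318977, a(14)=3039579, a(15)=6996510, a(16)=16115247, a(17)=37104777; answer 37104777
Stage 2: W1 = 37104777; m = 37104777; squarings mod 1838: 1515^1=1515, 1515^2=1401, 1515^4=1655, 1515^8=405, 1515^16=443, 1515^32=1421, 1515^64=1117, 1515^128=1525, 1515^256=555, 1515^512=1079, 1515^1024=787, 1515^2048=1801, 1515^4096=1369, 1515^8192=1239, 1515^16384=391, 1515^32768=327, 1515^65536=325, 1515^131072=859, 1515^262144=843, 1515^524288=1181, 1515^1048576=1557, 1515^2097152=1765, 1515^4194304=1653, 1515^8388608=1141, 1515^16777216=577, 1515^33554432=251; 1515^37104777 = 1515^1 * 1515^8 * 1515^128 * 1515^1024 * 1515^2048 * 1515^8192 * 1515^131072 * 1515^262144 * 1515^1048576 * 1515^2097152 * 1515^33554432 = 1081 (mod 1838); answer 1081

1081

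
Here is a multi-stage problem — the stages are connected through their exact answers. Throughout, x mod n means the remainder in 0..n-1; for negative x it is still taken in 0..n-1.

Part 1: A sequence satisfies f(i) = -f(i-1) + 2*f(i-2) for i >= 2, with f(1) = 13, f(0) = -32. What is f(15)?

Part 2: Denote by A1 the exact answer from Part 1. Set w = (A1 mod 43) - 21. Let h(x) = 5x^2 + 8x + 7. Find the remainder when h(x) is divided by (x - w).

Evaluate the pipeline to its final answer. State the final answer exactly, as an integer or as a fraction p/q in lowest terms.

Part 1: f(2) = -1*(13) + 2*(-32) = -77; iterating: f(2)=-77, f(3)=103, f(4)=-257, f(5)=463, f(6)=-977, f(7)=1903, f(8)=-3857, f(9)=7663, f(10)=-15377, f(11)=30703, f(12)=-61457, f(13)=122863, f(14)=-245777, f(15)=491503; answer 491503
Part 2: A1 = 491503; w = -8; remainder = value at the root: 5*(-8)^2 + 8*(-8)^1 + 7 = (320) + (-64) + (7) = 263; answer 263

263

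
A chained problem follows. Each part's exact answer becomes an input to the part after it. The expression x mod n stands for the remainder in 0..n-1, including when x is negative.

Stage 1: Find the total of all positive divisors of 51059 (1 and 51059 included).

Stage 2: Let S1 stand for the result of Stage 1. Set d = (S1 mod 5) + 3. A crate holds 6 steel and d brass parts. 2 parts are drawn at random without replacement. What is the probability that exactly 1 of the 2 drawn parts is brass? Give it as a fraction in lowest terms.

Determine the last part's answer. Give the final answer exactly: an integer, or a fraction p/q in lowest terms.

Stage 1: 51059 is prime, so its only divisors are 1 and 51059; sigma = 1 + 51059 = 51060; answer 51060
Stage 2: S1 = 51060; d = 3; total draws C(9,2) = 36; favorable C(3,1)*C(6,1) = 18; P = 1/2; answer 1/2

1/2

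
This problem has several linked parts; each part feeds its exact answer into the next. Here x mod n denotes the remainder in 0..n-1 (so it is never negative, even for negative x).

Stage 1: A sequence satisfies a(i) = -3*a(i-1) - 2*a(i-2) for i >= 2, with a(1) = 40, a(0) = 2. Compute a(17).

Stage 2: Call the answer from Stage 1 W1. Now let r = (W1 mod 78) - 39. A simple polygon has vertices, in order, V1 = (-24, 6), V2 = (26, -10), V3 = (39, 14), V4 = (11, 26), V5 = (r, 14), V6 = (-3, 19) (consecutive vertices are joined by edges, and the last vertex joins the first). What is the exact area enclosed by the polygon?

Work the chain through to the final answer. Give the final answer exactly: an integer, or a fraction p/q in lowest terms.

Stage 1: a(2) = -3*(40) - 2*(2) = -124; iterating: a(2)=-124, a(3)=292, a(4)=-628, a(5)=1300, a(6)=-2644, a(7)=5332, a(8)=-10708, a(9)=21460, a(10)=-42964, a(11)=85972, a(12)=-171988, a(13)=344020, a(14)=-688084, a(15)=1376212, a(16)=-2752468, a(17)=5504980; answer 5504980
Stage 2: W1 = 5504980; r = 13; cross terms: (-24*-10 - 26*6)=84, (26*14 - 39*-10)=754, (39*26 - 11*14)=860, (11*14 - 13*26)=-184, (13*19 - -3*14)=289, (-3*6 - -24*19)=438; twice the area = |2241| = 2241; area = 2241/2; answer 2241/2

2241/2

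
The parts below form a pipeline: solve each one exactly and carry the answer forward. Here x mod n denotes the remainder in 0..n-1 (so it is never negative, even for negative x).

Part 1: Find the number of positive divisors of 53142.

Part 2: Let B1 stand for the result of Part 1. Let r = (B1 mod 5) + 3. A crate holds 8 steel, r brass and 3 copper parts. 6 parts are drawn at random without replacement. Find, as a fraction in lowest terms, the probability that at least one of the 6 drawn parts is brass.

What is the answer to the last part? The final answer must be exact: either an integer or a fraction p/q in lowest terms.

59/65

Part 1: 53142 = 2 * 3 * 17 * 521; number of divisors = (1+1) * (1+1) * (1+1) * (1+1) = 16; answer 16
Part 2: B1 = 16; r = 4; total draws C(15,6) = 5005; complement C(11,6) = 462; favorable 5005 - 462 = 4543; P = 59/65; answer 59/65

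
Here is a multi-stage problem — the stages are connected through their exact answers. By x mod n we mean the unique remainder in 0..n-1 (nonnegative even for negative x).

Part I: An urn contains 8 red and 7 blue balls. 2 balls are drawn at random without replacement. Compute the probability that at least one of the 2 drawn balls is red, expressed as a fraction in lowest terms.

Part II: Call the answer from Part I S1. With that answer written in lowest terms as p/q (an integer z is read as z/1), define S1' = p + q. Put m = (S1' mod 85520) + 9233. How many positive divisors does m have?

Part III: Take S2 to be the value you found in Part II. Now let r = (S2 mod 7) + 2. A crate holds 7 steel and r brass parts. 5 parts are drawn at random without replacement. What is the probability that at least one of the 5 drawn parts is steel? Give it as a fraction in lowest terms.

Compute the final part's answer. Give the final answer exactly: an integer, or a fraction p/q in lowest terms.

427/429

Part I: total draws C(15,2) = 105; complement C(7,2) = 21; favorable 105 - 21 = 84; P = 4/5; answer 4/5
Part II: S1 = 4/5; threaded value p + q = 9; m = 9242; 9242 = 2 * 4621; number of divisors = (1+1) * (1+1) = 4; answer 4
Part III: S2 = 4; r = 6; total draws C(13,5) = 1287; complement C(6,5) = 6; favorable 1287 - 6 = 1281; P = 427/429; answer 427/429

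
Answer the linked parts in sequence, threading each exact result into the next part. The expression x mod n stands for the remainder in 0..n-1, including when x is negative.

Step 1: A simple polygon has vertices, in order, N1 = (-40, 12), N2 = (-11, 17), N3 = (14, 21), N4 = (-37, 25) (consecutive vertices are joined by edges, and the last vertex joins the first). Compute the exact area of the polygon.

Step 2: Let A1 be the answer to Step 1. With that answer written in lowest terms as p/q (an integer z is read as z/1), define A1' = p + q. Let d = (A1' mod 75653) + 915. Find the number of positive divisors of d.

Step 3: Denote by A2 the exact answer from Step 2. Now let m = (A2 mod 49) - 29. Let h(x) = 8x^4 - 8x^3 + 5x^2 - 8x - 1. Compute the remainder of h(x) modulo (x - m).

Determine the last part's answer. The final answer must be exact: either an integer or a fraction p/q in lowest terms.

4412852

Step 1: cross terms: (-40*17 - -11*12)=-548, (-11*21 - 14*17)=-469, (14*25 - -37*21)=1127, (-37*12 - -40*25)=556; twice the area = |666| = 666; area = 333; answer 333
Step 2: A1 = 333; threaded value p + q = 334; d = 1249; 1249 is prime, so its only divisors are 1 and 1249; count = 2; answer 2
Step 3: A2 = 2; m = -27; remainder = value at the root: 8*(-27)^4 - 8*(-27)^3 + 5*(-27)^2 - 8*(-27)^1 - 1 = (4251528) + (157464) + (3645) + (216) + (-1) = 4412852; answer 4412852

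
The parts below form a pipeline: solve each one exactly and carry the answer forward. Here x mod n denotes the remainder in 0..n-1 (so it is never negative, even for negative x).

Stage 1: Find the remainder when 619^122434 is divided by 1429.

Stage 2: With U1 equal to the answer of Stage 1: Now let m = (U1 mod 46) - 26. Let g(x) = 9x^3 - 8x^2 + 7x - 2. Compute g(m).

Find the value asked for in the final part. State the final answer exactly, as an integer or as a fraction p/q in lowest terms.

Stage 1: squarings mod 1429: 619^1=619, 619^2=189, 619^4=1425, 619^8=16, 619^16=256, 619^32=1231, 619^64=621, 619^128=1240, 619^256=1425, 619^512=16, 619^1024=256, 619^2048=1231, 619^4096=621, 619^8192=1240, 619^16384=1425, 619^32768=16, 619^65536=256; 619^122434 = 619^2 * 619^64 * 619^512 * 619^1024 * 619^2048 * 619^4096 * 619^16384 * 619^32768 * 619^65536 = 4 (mod 1429); answer 4
Stage 2: U1 = 4; m = -22; 9*(-22)^3 - 8*(-22)^2 + 7*(-22)^1 - 2 = (-95832) + (-3872) + (-154) + (-2) = -99860; answer -99860

-99860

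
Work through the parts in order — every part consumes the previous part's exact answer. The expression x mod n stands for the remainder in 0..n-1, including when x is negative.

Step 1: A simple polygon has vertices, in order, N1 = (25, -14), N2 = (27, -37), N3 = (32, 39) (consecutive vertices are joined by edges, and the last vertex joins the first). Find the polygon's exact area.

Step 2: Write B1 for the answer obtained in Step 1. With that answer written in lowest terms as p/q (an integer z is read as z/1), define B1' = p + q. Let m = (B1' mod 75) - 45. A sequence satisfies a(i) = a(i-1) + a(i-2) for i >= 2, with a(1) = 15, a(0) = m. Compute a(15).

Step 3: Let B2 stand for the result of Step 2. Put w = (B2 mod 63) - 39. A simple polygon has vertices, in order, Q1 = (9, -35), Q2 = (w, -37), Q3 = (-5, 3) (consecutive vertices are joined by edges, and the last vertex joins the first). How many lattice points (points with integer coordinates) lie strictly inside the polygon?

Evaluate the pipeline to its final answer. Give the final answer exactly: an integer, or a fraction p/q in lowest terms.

620

Step 1: cross terms: (25*-37 - 27*-14)=-547, (27*39 - 32*-37)=2237, (32*-14 - 25*39)=-1423; twice the area = |267| = 267; area = 267/2; answer 267/2
Step 2: B1 = 267/2; threaded value p + q = 269; m = -1; a(2) = 1*(15) + 1*(-1) = 14; iterating: a(2)=14, a(3)=29, a(4)=43, a(5)=72, a(6)=115, a(7)=187, a(8)=302, a(9)=489, a(10)=791, a(11)=1280, a(12)=2071, a(13)=3351, a(14)=5422, a(15)=8773; answer 8773
Step 3: B2 = 8773; w = -23; cross terms: (9*-37 - -23*-35)=-1138, (-23*3 - -5*-37)=-254, (-5*-35 - 9*3)=148; twice the area = |-1244| = 1244; area = 622; boundary points = 2 + 2 + 2 = 6; strictly interior points = area - boundary/2 + 1 = 620; answer 620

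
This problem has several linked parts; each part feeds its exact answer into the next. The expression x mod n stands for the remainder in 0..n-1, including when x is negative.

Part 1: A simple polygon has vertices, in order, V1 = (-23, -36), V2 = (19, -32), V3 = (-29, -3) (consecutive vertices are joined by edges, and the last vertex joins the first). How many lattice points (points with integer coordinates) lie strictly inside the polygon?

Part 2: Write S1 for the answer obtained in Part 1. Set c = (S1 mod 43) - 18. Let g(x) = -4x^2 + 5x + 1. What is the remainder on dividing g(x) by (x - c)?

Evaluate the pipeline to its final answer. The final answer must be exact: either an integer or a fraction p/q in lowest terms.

-50

Part 1: cross terms: (-23*-32 - 19*-36)=1420, (19*-3 - -29*-32)=-985, (-29*-36 - -23*-3)=975; twice the area = |1410| = 1410; area = 705; boundary points = 2 + 1 + 3 = 6; strictly interior points = area - boundary/2 + 1 = 703; answer 703
Part 2: S1 = 703; c = -3; remainder = value at the root: -4*(-3)^2 + 5*(-3)^1 + 1 = (-36) + (-15) + (1) = -50; answer -50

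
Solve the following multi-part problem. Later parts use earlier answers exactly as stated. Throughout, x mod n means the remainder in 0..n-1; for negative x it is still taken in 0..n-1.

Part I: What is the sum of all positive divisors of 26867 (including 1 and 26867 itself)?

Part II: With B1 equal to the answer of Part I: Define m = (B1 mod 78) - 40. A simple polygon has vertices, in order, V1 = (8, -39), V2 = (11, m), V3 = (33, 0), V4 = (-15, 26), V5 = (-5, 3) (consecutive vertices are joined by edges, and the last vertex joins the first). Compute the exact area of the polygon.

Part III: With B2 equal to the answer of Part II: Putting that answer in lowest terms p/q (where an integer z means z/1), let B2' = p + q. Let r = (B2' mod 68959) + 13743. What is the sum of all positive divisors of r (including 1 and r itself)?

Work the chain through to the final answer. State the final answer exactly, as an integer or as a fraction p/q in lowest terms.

Part I: 26867 = 67 * 401; sigma = (1 + 67) * (1 + 401) = 68 * 402 = 27336; answer 27336
Part II: B1 = 27336; m = -4; cross terms: (8*-4 - 11*-39)=397, (11*0 - 33*-4)=132, (33*26 - -15*0)=858, (-15*3 - -5*26)=85, (-5*-39 - 8*3)=171; twice the area = |1643| = 1643; area = 1643/2; answer 1643/2
Part III: B2 = 1643/2; threaded value p + q = 1645; r = 15388; 15388 = 2^2 * 3847; sigma = (1 + 2 + 4) * (1 + 3847) = 7 * 3848 = 26936; answer 26936

26936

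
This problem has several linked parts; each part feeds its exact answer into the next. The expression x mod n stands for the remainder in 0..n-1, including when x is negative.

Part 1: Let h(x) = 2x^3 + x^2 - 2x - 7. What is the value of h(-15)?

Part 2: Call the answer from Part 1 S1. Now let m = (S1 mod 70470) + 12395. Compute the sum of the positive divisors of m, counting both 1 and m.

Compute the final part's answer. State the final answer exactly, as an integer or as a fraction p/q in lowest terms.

87280

Part 1: 2*(-15)^3 + 1*(-15)^2 - 2*(-15)^1 - 7 = (-6750) + (225) + (30) + (-7) = -6502; answer -6502
Part 2: S1 = -6502; m = 76363; 76363 = 7 * 10909; sigma = (1 + 7) * (1 + 10909) = 8 * 10910 = 87280; answer 87280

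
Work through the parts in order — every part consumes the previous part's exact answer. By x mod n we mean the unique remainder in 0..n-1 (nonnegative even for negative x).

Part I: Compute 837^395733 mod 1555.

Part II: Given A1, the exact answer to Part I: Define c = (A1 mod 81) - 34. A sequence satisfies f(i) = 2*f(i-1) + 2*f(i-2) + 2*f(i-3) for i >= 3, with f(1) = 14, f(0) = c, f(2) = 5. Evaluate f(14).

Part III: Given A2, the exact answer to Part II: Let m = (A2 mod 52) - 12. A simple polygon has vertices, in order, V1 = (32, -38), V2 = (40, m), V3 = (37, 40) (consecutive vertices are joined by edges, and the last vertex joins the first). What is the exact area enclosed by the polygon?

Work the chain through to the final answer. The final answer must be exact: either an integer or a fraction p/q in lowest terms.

137

Part I: squarings mod 1555: 837^1=837, 837^2=819, 837^4=556, 837^8=1246, 837^16=626, 837^32=16, 837^64=256, 837^128=226, 837^256=1316, 837^512=1141, 837^1024=346, 837^2048=1536, 837^4096=361, 837^8192=1256, 837^16384=766, 837^32768=521, 837^65536=871, 837^131072=1356, 837^262144=726; 837^395733 = 837^1 * 837^4 * 837^16 * 837^64 * 837^128 * 837^256 * 837^2048 * 837^131072 * 837^262144 = 767 (mod 1555); answer 767
Part II: A1 = 767; c = 4; f(3) = 2*(5) + 2*(14) + 2*(4) = 46; iterating: f(3)=46, f(4)=130, f(5)=362, f(6)=1076, f(7)=3136, f(8)=9148, f(9)=26720, f(10)=78008, f(11)=227752, f(12)=664960, f(13)=1941440, f(14)=5668304; answer 5668304
Part III: A2 = 5668304; m = 32; cross terms: (32*32 - 40*-38)=2544, (40*40 - 37*32)=416, (37*-38 - 32*40)=-2686; twice the area = |274| = 274; area = 137; answer 137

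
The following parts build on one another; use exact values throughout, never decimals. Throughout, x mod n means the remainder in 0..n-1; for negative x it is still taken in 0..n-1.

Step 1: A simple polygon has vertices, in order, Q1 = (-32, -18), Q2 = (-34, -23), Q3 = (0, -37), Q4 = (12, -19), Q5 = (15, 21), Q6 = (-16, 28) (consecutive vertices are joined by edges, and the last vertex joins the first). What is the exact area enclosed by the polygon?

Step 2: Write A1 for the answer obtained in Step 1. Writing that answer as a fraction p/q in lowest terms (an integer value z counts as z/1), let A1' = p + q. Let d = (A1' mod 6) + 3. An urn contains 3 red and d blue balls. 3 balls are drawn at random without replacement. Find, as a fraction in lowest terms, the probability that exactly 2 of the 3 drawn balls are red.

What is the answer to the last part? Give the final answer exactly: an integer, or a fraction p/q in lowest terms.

3/14

Step 1: cross terms: (-32*-23 - -34*-18)=124, (-34*-37 - 0*-23)=1258, (0*-19 - 12*-37)=444, (12*21 - 15*-19)=537, (15*28 - -16*21)=756, (-16*-18 - -32*28)=1184; twice the area = |4303| = 4303; area = 4303/2; answer 4303/2
Step 2: A1 = 4303/2; threaded value p + q = 4305; d = 6; total draws C(9,3) = 84; favorable C(3,2)*C(6,1) = 18; P = 3/14; answer 3/14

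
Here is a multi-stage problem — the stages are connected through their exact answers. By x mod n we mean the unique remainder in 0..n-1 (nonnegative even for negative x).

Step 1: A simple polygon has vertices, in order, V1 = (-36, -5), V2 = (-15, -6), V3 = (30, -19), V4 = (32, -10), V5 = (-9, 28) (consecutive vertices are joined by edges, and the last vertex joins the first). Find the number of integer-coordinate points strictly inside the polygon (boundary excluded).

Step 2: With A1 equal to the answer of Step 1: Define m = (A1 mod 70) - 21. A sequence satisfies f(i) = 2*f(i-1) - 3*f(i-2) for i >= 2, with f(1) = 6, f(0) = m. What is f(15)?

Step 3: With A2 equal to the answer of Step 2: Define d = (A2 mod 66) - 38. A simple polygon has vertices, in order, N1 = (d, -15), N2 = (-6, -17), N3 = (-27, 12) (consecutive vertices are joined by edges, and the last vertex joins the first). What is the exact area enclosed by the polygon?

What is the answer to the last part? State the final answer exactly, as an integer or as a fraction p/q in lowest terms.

Step 1: cross terms: (-36*-6 - -15*-5)=141, (-15*-19 - 30*-6)=465, (30*-10 - 32*-19)=308, (32*28 - -9*-10)=806, (-9*-5 - -36*28)=1053; twice the area = |2773| = 2773; area = 2773/2; boundary points = 1 + 1 + 1 + 1 + 3 = 7; strictly interior points = area - boundary/2 + 1 = 1384; answer 1384
Step 2: A1 = 1384; m = 33; f(2) = 2*(6) - 3*(33) = -87; iterating: f(2)=-87, f(3)=-192, f(4)=-123, f(5)=330, f(6)=1029, f(7)=1068, f(8)=-951, f(9)=-5106, f(10)=-7359, f(11)=600, f(12)=23277, f(13)=44754, f(14)=19677, f(15)=-94908; answer -94908
Step 3: A2 = -94908; d = -38; cross terms: (-38*-17 - -6*-15)=556, (-6*12 - -27*-17)=-531, (-27*-15 - -38*12)=861; twice the area = |886| = 886; area = 443; answer 443

443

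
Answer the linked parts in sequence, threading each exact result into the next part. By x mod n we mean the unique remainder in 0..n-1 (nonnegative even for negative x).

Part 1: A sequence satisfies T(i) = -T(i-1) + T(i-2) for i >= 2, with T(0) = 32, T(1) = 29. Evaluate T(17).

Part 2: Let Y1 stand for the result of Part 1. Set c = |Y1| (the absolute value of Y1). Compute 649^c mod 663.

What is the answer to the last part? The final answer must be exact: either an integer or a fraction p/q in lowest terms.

337

Part 1: T(2) = -1*(29) + 1*(32) = 3; iterating: T(2)=3, T(3)=26, T(4)=-23, T(5)=49, T(6)=-72, T(7)=121, T(8)=-193, T(9)=314, T(10)=-507, T(11)=821, T(12)=-1328, T(13)=2149, T(14)=-3477, T(15)=5626, T(16)=-9103, T(17)=14729; answer 14729
Part 2: Y1 = 14729; c = 14729; squarings mod 663: 649^1=649, 649^2=196, 649^4=625, 649^8=118, 649^16=1, 649^32=1, 649^64=1, 649^128=1, 649^256=1, 649^512=1, 649^1024=1, 649^2048=1, 649^4096=1, 649^8192=1; 649^14729 = 649^1 * 649^8 * 649^128 * 649^256 * 649^2048 * 649^4096 * 649^8192 = 337 (mod 663); answer 337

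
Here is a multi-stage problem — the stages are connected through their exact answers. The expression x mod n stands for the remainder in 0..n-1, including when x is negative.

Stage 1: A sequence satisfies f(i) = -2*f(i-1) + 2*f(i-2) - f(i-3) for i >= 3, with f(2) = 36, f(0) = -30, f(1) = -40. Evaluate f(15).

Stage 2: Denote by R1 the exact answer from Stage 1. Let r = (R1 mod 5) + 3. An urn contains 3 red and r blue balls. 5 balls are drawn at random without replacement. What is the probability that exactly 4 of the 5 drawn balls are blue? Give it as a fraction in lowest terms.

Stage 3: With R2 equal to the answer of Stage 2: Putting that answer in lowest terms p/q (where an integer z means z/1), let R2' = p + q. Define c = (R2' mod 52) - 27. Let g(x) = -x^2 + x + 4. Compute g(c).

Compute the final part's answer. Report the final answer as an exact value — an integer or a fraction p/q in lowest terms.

-106

Stage 1: f(3) = -2*(36) + 2*(-40) - 1*(-30) = -122; iterating: f(3)=-122, f(4)=356, f(5)=-992, f(6)=2818, f(7)=-7976, f(8)=22580, f(9)=-63930, f(10)=180996, f(11)=-512432, f(12)=1450786, f(13)=-4107432, f(14)=11628868, f(15)=-32923386; answer -32923386
Stage 2: R1 = -32923386; r = 7; total draws C(10,5) = 252; favorable C(7,4)*C(3,1) = 105; P = 5/12; answer 5/12
Stage 3: R2 = 5/12; threaded value p + q = 17; c = -10; -1*(-10)^2 + 1*(-10)^1 + 4 = (-100) + (-10) + (4) = -106; answer -106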